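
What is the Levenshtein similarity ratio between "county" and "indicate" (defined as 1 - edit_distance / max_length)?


Word 1: "county" (length 6)
Word 2: "indicate" (length 8)
One optimal edit sequence:
  1. insert 'i'  (+1)
  2. insert 'n'  (+1)
  3. substitute 'c' -> 'd'  (+1)
  4. substitute 'o' -> 'i'  (+1)
  5. substitute 'u' -> 'c'  (+1)
  6. substitute 'n' -> 'a'  (+1)
  7. keep 't'
  8. substitute 'y' -> 'e'  (+1)
Edit distance = 7
Max length = max(6, 8) = 8
Similarity = 1 - 7/8
= 0.1250


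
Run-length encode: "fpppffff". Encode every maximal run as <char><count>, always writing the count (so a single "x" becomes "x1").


String: "fpppffff"
Scanning for consecutive runs:
  'f' x 1
  'p' x 3
  'f' x 4
RLE = "f1p3f4"


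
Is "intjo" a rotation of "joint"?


Word: "joint", Candidate: "intjo"
Method: check if candidate is substring of word+word
"jointjoint" contains "intjo"? Yes
Is rotation = Yes


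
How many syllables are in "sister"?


Word: "sister"
Syllable breakdown: sis-ter
Counting: 2 parts
= 2 syllables


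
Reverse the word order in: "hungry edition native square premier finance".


Original: "hungry edition native square premier finance"
Words (1..n): hungry | edition | native | square | premier | finance
Reversed (n..1): finance | premier | square | native | edition | hungry
Result = "finance premier square native edition hungry"


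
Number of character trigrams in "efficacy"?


Word: "efficacy" (length 8)
Number of 3-grams = length - 3 + 1 = 8 - 3 + 1
= 6


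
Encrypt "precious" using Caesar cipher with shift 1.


Word: "precious"
Shift: 1
Each letter → (letter + shift) mod 26:
  'p' (15) + 1 = 16 → 'q'
  'r' (17) + 1 = 18 → 's'
  'e' (4) + 1 = 5 → 'f'
  'c' (2) + 1 = 3 → 'd'
  'i' (8) + 1 = 9 → 'j'
  'o' (14) + 1 = 15 → 'p'
  'u' (20) + 1 = 21 → 'v'
  's' (18) + 1 = 19 → 't'
Result = "qsfdjpvt"


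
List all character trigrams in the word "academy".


Word: "academy" (length 7)
Number of trigrams = 7 - 3 + 1 = 5
  Position 0: "aca"
  Position 1: "cad"
  Position 2: "ade"
  Position 3: "dem"
  Position 4: "emy"
Trigrams = "aca", "cad", "ade", "dem", "emy"


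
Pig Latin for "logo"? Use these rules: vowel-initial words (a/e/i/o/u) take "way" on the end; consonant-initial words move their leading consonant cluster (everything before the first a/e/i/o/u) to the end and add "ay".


Word: "logo"
Starts with consonant(s) → move to end, add 'ay'
Consonant cluster: "l"
Pig Latin = "ogolay"


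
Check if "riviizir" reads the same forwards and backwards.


Word: "riviizir"
Reversed: "riziivir"
Forward == Backward? riviizir != riziivir
Palindrome = No


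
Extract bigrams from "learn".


Word: "learn" (length 5)
Number of bigrams = 5 - 2 + 1 = 4
  Position 0: "le"
  Position 1: "ea"
  Position 2: "ar"
  Position 3: "rn"
Bigrams = "le", "ea", "ar", "rn"


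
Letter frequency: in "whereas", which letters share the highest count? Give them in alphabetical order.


Word: "whereas"
Letter counts:
  'a': 1
  'e': 2
  'h': 1
  'r': 1
  's': 1
  'w': 1
Maximum count = 2
Most frequent = 'e' (2 times each)


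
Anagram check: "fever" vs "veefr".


Word 1: "fever" → sorted: eefrv
Word 2: "veefr" → sorted: eefrv
Same letters? eefrv == eefrv
Anagram = Yes


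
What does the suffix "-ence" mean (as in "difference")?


Suffix: -ence
As in: difference -> differ + -ence
Meaning = state of


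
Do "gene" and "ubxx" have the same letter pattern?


Pattern of "gene": [0, 1, 2, 1]
Pattern of "ubxx": [0, 1, 2, 2]
Patterns do not match
Same pattern = No


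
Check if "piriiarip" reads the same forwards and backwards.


Word: "piriiarip"
Reversed: "piraiirip"
Forward == Backward? piriiarip != piraiirip
Palindrome = No


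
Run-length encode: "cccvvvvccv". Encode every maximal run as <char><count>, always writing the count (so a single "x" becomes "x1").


String: "cccvvvvccv"
Scanning for consecutive runs:
  'c' x 3
  'v' x 4
  'c' x 2
  'v' x 1
RLE = "c3v4c2v1"


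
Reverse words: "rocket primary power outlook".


Original: "rocket primary power outlook"
Words (1..n): rocket | primary | power | outlook
Reversed (n..1): outlook | power | primary | rocket
Result = "outlook power primary rocket"


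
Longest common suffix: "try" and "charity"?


Word 1: "try"
Word 2: "charity"
Comparing from end:
  Pos -1: 'y' == 'y'
  Pos -2: 'r' != 't' (stop)
LCS = "y" (length 1)


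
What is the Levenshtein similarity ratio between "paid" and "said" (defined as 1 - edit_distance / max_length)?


Word 1: "paid" (length 4)
Word 2: "said" (length 4)
One optimal edit sequence:
  1. substitute 'p' -> 's'  (+1)
  2. keep 'a'
  3. keep 'i'
  4. keep 'd'
Edit distance = 1
Max length = max(4, 4) = 4
Similarity = 1 - 1/4
= 0.7500


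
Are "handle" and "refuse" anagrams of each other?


Word 1: "handle" → sorted: adehln
Word 2: "refuse" → sorted: eefrsu
Same letters? adehln != eefrsu
Anagram = No


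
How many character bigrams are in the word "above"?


Word: "above" (length 5)
Number of 2-grams = length - 2 + 1 = 5 - 2 + 1
= 4


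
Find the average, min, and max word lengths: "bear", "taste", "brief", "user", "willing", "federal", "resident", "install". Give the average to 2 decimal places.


Lengths: "bear"=4, "taste"=5, "brief"=5, "user"=4, "willing"=7, "federal"=7, "resident"=8, "install"=7
Sum = 47, Count = 8
Average = 47/8 = 5.88
= avg=5.88, min=4, max=8


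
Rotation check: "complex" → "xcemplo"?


Word: "complex", Candidate: "xcemplo"
Method: check if candidate is substring of word+word
"complexcomplex" contains "xcemplo"? No
Is rotation = No


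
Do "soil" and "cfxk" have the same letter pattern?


Pattern of "soil": [0, 1, 2, 3]
Pattern of "cfxk": [0, 1, 2, 3]
Patterns match
Same pattern = Yes


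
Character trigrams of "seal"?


Word: "seal" (length 4)
Number of trigrams = 4 - 3 + 1 = 2
  Position 0: "sea"
  Position 1: "eal"
Trigrams = "sea", "eal"


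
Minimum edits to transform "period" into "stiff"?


Word 1: "period" (length 6)
Word 2: "stiff" (length 5)
One optimal edit sequence (insert/delete/substitute each cost 1):
  1. delete 'p'  (+1)
  2. substitute 'e' -> 's'  (+1)
  3. substitute 'r' -> 't'  (+1)
  4. keep 'i'
  5. substitute 'o' -> 'f'  (+1)
  6. substitute 'd' -> 'f'  (+1)
Total edit operations: 5
Edit distance = 5


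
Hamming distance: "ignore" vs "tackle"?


Comparing character by character (same length = 6):
  Pos 0: 'i' vs 't' !=
  Pos 1: 'g' vs 'a' !=
  Pos 2: 'n' vs 'c' !=
  Pos 3: 'o' vs 'k' !=
  Pos 4: 'r' vs 'l' !=
  Pos 5: 'e' vs 'e' =
Hamming distance = 5


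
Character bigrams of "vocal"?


Word: "vocal" (length 5)
Number of bigrams = 5 - 2 + 1 = 4
  Position 0: "vo"
  Position 1: "oc"
  Position 2: "ca"
  Position 3: "al"
Bigrams = "vo", "oc", "ca", "al"


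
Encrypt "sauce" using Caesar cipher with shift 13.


Word: "sauce"
Shift: 13
Each letter → (letter + shift) mod 26:
  's' (18) + 13 = 5 → 'f'
  'a' (0) + 13 = 13 → 'n'
  'u' (20) + 13 = 7 → 'h'
  'c' (2) + 13 = 15 → 'p'
  'e' (4) + 13 = 17 → 'r'
Result = "fnhpr"


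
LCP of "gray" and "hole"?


Word 1: "gray"
Word 2: "hole"
Comparing from start:
  Pos 0: 'g' != 'h' (stop)
LCP = "" (length 0)


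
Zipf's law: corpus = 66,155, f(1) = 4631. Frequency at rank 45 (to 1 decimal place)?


Zipf's law: f(r) = f(1) / r
f(1) = 4631
f(45) = 4631 / 45
= 102.9 occurrences


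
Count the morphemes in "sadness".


Word: "sadness"
Morphemes: sad + -ness
Each morpheme carries meaning
= 2 morphemes


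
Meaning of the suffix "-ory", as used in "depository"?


Suffix: -ory
As in: depository -> deposit + -ory
Meaning = relating to / place for


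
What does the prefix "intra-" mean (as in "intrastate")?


Prefix: intra-
Example: intrastate = intra- + state
Meaning = within


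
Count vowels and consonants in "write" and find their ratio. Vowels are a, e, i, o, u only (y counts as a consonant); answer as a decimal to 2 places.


Word: "write"
Vowels (a,e,i,o,u): 2
Consonants: 3
Ratio = 2/3
= 0.67


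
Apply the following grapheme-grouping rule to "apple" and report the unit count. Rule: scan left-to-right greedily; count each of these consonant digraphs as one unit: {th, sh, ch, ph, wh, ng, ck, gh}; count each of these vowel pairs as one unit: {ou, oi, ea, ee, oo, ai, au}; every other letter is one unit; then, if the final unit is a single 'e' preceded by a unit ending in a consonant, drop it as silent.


Word: "apple" (5 letters)
Left-to-right scan:
  [1] 'a' (letter)
  [2] 'p' (letter)
  [3] 'p' (letter)
  [4] 'l' (letter)
  [5] 'e' (letter)
Units from scan: 5
Final unit is 'e' after a consonant -> drop as silent (-1)
Sound units = 4 units


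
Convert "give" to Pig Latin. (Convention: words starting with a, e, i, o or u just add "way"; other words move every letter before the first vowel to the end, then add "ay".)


Word: "give"
Starts with consonant(s) → move to end, add 'ay'
Consonant cluster: "g"
Pig Latin = "ivegay"


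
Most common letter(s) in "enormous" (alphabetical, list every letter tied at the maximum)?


Word: "enormous"
Letter counts:
  'e': 1
  'm': 1
  'n': 1
  'o': 2
  'r': 1
  's': 1
  'u': 1
Maximum count = 2
Most frequent = 'o' (2 times each)


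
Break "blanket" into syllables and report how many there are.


Word: "blanket"
Syllable breakdown: blan | ket
Counting: 2 parts
= 2 syllables


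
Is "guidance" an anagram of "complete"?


Word 1: "complete" → sorted: ceelmopt
Word 2: "guidance" → sorted: acdeginu
Same letters? ceelmopt != acdeginu
Anagram = No


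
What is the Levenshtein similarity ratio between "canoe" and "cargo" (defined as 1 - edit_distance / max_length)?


Word 1: "canoe" (length 5)
Word 2: "cargo" (length 5)
One optimal edit sequence:
  1. keep 'c'
  2. keep 'a'
  3. substitute 'n' -> 'r'  (+1)
  4. substitute 'o' -> 'g'  (+1)
  5. substitute 'e' -> 'o'  (+1)
Edit distance = 3
Max length = max(5, 5) = 5
Similarity = 1 - 3/5
= 0.4000


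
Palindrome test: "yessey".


Word: "yessey"
Reversed: "yessey"
Forward == Backward? yessey == yessey
Palindrome = Yes


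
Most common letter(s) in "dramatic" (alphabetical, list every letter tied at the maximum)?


Word: "dramatic"
Letter counts:
  'a': 2
  'c': 1
  'd': 1
  'i': 1
  'm': 1
  'r': 1
  't': 1
Maximum count = 2
Most frequent = 'a' (2 times each)


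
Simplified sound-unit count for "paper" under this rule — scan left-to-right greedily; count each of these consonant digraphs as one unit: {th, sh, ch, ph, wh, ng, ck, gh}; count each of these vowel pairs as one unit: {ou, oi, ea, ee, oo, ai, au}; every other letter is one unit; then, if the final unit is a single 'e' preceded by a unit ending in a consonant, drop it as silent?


Word: "paper" (5 letters)
Left-to-right scan:
  (1) 'p' (letter)
  (2) 'a' (letter)
  (3) 'p' (letter)
  (4) 'e' (letter)
  (5) 'r' (letter)
Units from scan: 5
Sound units = 5 units


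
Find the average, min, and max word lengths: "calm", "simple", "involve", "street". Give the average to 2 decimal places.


Lengths: "calm"=4, "simple"=6, "involve"=7, "street"=6
Sum = 23, Count = 4
Average = 23/4 = 5.75
= avg=5.75, min=4, max=7


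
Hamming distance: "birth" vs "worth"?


Comparing character by character (same length = 5):
  Pos 0: 'b' vs 'w' !=
  Pos 1: 'i' vs 'o' !=
  Pos 2: 'r' vs 'r' =
  Pos 3: 't' vs 't' =
  Pos 4: 'h' vs 'h' =
Hamming distance = 2


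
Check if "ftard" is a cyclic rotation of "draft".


Word: "draft", Candidate: "ftard"
Method: check if candidate is substring of word+word
"draftdraft" contains "ftard"? No
Is rotation = No


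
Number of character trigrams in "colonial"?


Word: "colonial" (length 8)
Number of 3-grams = length - 3 + 1 = 8 - 3 + 1
= 6


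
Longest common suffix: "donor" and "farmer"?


Word 1: "donor"
Word 2: "farmer"
Comparing from end:
  Pos -1: 'r' == 'r'
  Pos -2: 'o' != 'e' (stop)
LCS = "r" (length 1)


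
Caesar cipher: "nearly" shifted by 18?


Word: "nearly"
Shift: 18
Each letter → (letter + shift) mod 26:
  'n' (13) + 18 = 5 → 'f'
  'e' (4) + 18 = 22 → 'w'
  'a' (0) + 18 = 18 → 's'
  'r' (17) + 18 = 9 → 'j'
  'l' (11) + 18 = 3 → 'd'
  'y' (24) + 18 = 16 → 'q'
Result = "fwsjdq"


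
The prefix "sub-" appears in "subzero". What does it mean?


Prefix: sub-
As in: subzero -> sub- + zero
Meaning = under / below


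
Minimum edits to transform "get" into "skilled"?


Word 1: "get" (length 3)
Word 2: "skilled" (length 7)
One optimal edit sequence (insert/delete/substitute each cost 1):
  1. insert 's'  (+1)
  2. insert 'k'  (+1)
  3. insert 'i'  (+1)
  4. insert 'l'  (+1)
  5. substitute 'g' -> 'l'  (+1)
  6. keep 'e'
  7. substitute 't' -> 'd'  (+1)
Total edit operations: 6
Edit distance = 6


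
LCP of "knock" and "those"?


Word 1: "knock"
Word 2: "those"
Comparing from start:
  Pos 0: 'k' != 't' (stop)
LCP = "" (length 0)


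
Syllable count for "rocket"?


Word: "rocket"
Syllable breakdown: rock / et
Counting: 2 parts
= 2 syllables


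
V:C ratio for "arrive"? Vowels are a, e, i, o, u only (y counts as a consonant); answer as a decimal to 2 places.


Word: "arrive"
Vowels (a,e,i,o,u): 3
Consonants: 3
Ratio = 3/3
= 1.00


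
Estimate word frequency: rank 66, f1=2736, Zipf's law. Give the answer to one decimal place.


Zipf's law: f(r) = f(1) / r
f(1) = 2736
f(66) = 2736 / 66
= 41.5 occurrences


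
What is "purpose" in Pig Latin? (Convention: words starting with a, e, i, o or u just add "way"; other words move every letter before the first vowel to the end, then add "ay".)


Word: "purpose"
Starts with consonant(s) → move to end, add 'ay'
Consonant cluster: "p"
Pig Latin = "urposepay"


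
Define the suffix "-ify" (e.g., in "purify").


Suffix: -ify
Example: purify (pure + -ify, with a spelling change)
Meaning = to make


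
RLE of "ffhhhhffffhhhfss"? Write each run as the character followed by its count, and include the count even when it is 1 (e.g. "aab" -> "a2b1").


String: "ffhhhhffffhhhfss"
Scanning for consecutive runs:
  'f' x 2
  'h' x 4
  'f' x 4
  'h' x 3
  'f' x 1
  's' x 2
RLE = "f2h4f4h3f1s2"


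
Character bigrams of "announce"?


Word: "announce" (length 8)
Number of bigrams = 8 - 2 + 1 = 7
  Position 0: "an"
  Position 1: "nn"
  Position 2: "no"
  Position 3: "ou"
  Position 4: "un"
  Position 5: "nc"
  Position 6: "ce"
Bigrams = "an", "nn", "no", "ou", "un", "nc", "ce"


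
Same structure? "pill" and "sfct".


Pattern of "pill": [0, 1, 2, 2]
Pattern of "sfct": [0, 1, 2, 3]
Patterns do not match
Same pattern = No


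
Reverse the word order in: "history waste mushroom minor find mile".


Original: "history waste mushroom minor find mile"
Words (1..n): history | waste | mushroom | minor | find | mile
Reversed (n..1): mile | find | minor | mushroom | waste | history
Result = "mile find minor mushroom waste history"


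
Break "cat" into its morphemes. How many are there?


Word: "cat"
Morphemes: cat
Each morpheme carries meaning
= 1 morpheme


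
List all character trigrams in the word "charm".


Word: "charm" (length 5)
Number of trigrams = 5 - 3 + 1 = 3
  Position 0: "cha"
  Position 1: "har"
  Position 2: "arm"
Trigrams = "cha", "har", "arm"


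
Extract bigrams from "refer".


Word: "refer" (length 5)
Number of bigrams = 5 - 2 + 1 = 4
  Position 0: "re"
  Position 1: "ef"
  Position 2: "fe"
  Position 3: "er"
Bigrams = "re", "ef", "fe", "er"


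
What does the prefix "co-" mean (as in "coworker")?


Prefix: co-
Example: coworker (co- + worker)
Meaning = together


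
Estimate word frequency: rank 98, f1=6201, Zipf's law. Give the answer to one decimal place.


Zipf's law: f(r) = f(1) / r
f(1) = 6201
f(98) = 6201 / 98
= 63.3 occurrences


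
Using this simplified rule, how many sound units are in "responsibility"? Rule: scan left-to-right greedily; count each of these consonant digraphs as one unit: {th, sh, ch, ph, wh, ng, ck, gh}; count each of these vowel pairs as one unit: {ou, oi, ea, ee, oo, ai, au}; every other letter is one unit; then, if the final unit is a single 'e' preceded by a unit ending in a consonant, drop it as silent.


Word: "responsibility" (14 letters)
Left-to-right scan:
  1. 'r' (letter)
  2. 'e' (letter)
  3. 's' (letter)
  4. 'p' (letter)
  5. 'o' (letter)
  6. 'n' (letter)
  7. 's' (letter)
  8. 'i' (letter)
  9. 'b' (letter)
  10. 'i' (letter)
  11. 'l' (letter)
  12. 'i' (letter)
  13. 't' (letter)
  14. 'y' (letter)
Units from scan: 14
Sound units = 14 units


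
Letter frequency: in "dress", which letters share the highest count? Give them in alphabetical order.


Word: "dress"
Letter counts:
  'd': 1
  'e': 1
  'r': 1
  's': 2
Maximum count = 2
Most frequent = 's' (2 times each)


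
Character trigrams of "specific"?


Word: "specific" (length 8)
Number of trigrams = 8 - 3 + 1 = 6
  Position 0: "spe"
  Position 1: "pec"
  Position 2: "eci"
  Position 3: "cif"
  Position 4: "ifi"
  Position 5: "fic"
Trigrams = "spe", "pec", "eci", "cif", "ifi", "fic"


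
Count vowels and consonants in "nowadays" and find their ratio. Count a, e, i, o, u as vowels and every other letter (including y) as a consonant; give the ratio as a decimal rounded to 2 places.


Word: "nowadays"
Vowels (a,e,i,o,u): 3
Consonants: 5
Ratio = 3/5
= 0.60


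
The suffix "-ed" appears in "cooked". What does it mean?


Suffix: -ed
As in: cooked -> cook + -ed
Meaning = past tense


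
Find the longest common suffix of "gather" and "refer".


Word 1: "gather"
Word 2: "refer"
Comparing from end:
  Pos -1: 'r' == 'r'
  Pos -2: 'e' == 'e'
  Pos -3: 'h' != 'f' (stop)
LCS = "er" (length 2)


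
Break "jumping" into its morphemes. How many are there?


Word: "jumping"
Morphemes: jump | -ing
Each morpheme carries meaning
= 2 morphemes


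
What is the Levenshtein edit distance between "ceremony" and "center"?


Word 1: "ceremony" (length 8)
Word 2: "center" (length 6)
One optimal edit sequence (insert/delete/substitute each cost 1):
  1. keep 'c'
  2. delete 'e'  (+1)
  3. delete 'r'  (+1)
  4. keep 'e'
  5. substitute 'm' -> 'n'  (+1)
  6. substitute 'o' -> 't'  (+1)
  7. substitute 'n' -> 'e'  (+1)
  8. substitute 'y' -> 'r'  (+1)
Total edit operations: 6
Edit distance = 6


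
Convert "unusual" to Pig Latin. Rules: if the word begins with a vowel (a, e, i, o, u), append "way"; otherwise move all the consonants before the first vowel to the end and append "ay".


Word: "unusual"
Starts with vowel → add 'way'
Pig Latin = "unusualway"


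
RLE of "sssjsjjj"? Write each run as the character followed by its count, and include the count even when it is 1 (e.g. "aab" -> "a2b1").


String: "sssjsjjj"
Scanning for consecutive runs:
  's' x 3
  'j' x 1
  's' x 1
  'j' x 3
RLE = "s3j1s1j3"


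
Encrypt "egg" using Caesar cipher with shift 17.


Word: "egg"
Shift: 17
Each letter → (letter + shift) mod 26:
  'e' (4) + 17 = 21 → 'v'
  'g' (6) + 17 = 23 → 'x'
  'g' (6) + 17 = 23 → 'x'
Result = "vxx"


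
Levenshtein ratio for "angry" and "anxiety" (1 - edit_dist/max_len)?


Word 1: "angry" (length 5)
Word 2: "anxiety" (length 7)
One optimal edit sequence:
  1. keep 'a'
  2. keep 'n'
  3. insert 'x'  (+1)
  4. insert 'i'  (+1)
  5. substitute 'g' -> 'e'  (+1)
  6. substitute 'r' -> 't'  (+1)
  7. keep 'y'
Edit distance = 4
Max length = max(5, 7) = 7
Similarity = 1 - 4/7
= 0.4286


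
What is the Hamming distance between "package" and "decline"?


Comparing character by character (same length = 7):
  Pos 0: 'p' vs 'd' !=
  Pos 1: 'a' vs 'e' !=
  Pos 2: 'c' vs 'c' =
  Pos 3: 'k' vs 'l' !=
  Pos 4: 'a' vs 'i' !=
  Pos 5: 'g' vs 'n' !=
  Pos 6: 'e' vs 'e' =
Hamming distance = 5


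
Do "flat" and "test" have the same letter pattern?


Pattern of "flat": [0, 1, 2, 3]
Pattern of "test": [0, 1, 2, 0]
Patterns do not match
Same pattern = No


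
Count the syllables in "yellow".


Word: "yellow"
Syllable breakdown: yel · low
Counting: 2 parts
= 2 syllables


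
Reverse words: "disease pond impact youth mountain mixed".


Original: "disease pond impact youth mountain mixed"
Words (1..n): disease | pond | impact | youth | mountain | mixed
Reversed (n..1): mixed | mountain | youth | impact | pond | disease
Result = "mixed mountain youth impact pond disease"


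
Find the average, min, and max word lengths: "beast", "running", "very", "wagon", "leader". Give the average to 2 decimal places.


Lengths: "beast"=5, "running"=7, "very"=4, "wagon"=5, "leader"=6
Sum = 27, Count = 5
Average = 27/5 = 5.40
= avg=5.40, min=4, max=7


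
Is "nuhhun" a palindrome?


Word: "nuhhun"
Reversed: "nuhhun"
Forward == Backward? nuhhun == nuhhun
Palindrome = Yes


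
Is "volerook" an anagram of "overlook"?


Word 1: "overlook" → sorted: eklooorv
Word 2: "volerook" → sorted: eklooorv
Same letters? eklooorv == eklooorv
Anagram = Yes


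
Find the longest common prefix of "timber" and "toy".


Word 1: "timber"
Word 2: "toy"
Comparing from start:
  Pos 0: 't' == 't'
  Pos 1: 'i' != 'o' (stop)
LCP = "t" (length 1)


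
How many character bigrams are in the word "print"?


Word: "print" (length 5)
Number of 2-grams = length - 2 + 1 = 5 - 2 + 1
= 4


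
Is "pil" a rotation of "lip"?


Word: "lip", Candidate: "pil"
Method: check if candidate is substring of word+word
"liplip" contains "pil"? No
Is rotation = No


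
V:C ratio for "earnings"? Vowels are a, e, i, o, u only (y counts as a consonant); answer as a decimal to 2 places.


Word: "earnings"
Vowels (a,e,i,o,u): 3
Consonants: 5
Ratio = 3/5
= 0.60


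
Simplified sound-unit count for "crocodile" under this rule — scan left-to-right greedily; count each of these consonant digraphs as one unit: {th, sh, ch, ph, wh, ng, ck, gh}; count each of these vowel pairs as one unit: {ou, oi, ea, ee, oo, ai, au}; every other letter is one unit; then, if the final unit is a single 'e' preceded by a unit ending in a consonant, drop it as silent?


Word: "crocodile" (9 letters)
Left-to-right scan:
  1. 'c' (letter)
  2. 'r' (letter)
  3. 'o' (letter)
  4. 'c' (letter)
  5. 'o' (letter)
  6. 'd' (letter)
  7. 'i' (letter)
  8. 'l' (letter)
  9. 'e' (letter)
Units from scan: 9
Final unit is 'e' after a consonant -> drop as silent (-1)
Sound units = 8 units


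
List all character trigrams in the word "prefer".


Word: "prefer" (length 6)
Number of trigrams = 6 - 3 + 1 = 4
  Position 0: "pre"
  Position 1: "ref"
  Position 2: "efe"
  Position 3: "fer"
Trigrams = "pre", "ref", "efe", "fer"


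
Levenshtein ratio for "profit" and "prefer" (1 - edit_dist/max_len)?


Word 1: "profit" (length 6)
Word 2: "prefer" (length 6)
One optimal edit sequence:
  1. keep 'p'
  2. keep 'r'
  3. substitute 'o' -> 'e'  (+1)
  4. keep 'f'
  5. substitute 'i' -> 'e'  (+1)
  6. substitute 't' -> 'r'  (+1)
Edit distance = 3
Max length = max(6, 6) = 6
Similarity = 1 - 3/6
= 0.5000


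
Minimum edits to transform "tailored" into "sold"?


Word 1: "tailored" (length 8)
Word 2: "sold" (length 4)
One optimal edit sequence (insert/delete/substitute each cost 1):
  1. delete 't'  (+1)
  2. delete 'a'  (+1)
  3. delete 'i'  (+1)
  4. substitute 'l' -> 's'  (+1)
  5. keep 'o'
  6. delete 'r'  (+1)
  7. substitute 'e' -> 'l'  (+1)
  8. keep 'd'
Total edit operations: 6
Edit distance = 6


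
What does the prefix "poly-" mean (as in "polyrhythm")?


Prefix: poly-
As in: polyrhythm -> poly- + rhythm
Meaning = many


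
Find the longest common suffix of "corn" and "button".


Word 1: "corn"
Word 2: "button"
Comparing from end:
  Pos -1: 'n' == 'n'
  Pos -2: 'r' != 'o' (stop)
LCS = "n" (length 1)


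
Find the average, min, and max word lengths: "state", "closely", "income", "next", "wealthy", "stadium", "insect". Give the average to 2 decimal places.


Lengths: "state"=5, "closely"=7, "income"=6, "next"=4, "wealthy"=7, "stadium"=7, "insect"=6
Sum = 42, Count = 7
Average = 42/7 = 6.00
= avg=6.00, min=4, max=7


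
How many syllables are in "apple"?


Word: "apple"
Syllable breakdown: ap | ple
Counting: 2 parts
= 2 syllables


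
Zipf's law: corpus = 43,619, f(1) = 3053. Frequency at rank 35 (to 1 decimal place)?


Zipf's law: f(r) = f(1) / r
f(1) = 3053
f(35) = 3053 / 35
= 87.2 occurrences


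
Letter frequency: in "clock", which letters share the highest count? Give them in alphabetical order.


Word: "clock"
Letter counts:
  'c': 2
  'k': 1
  'l': 1
  'o': 1
Maximum count = 2
Most frequent = 'c' (2 times each)


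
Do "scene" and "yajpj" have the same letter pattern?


Pattern of "scene": [0, 1, 2, 3, 2]
Pattern of "yajpj": [0, 1, 2, 3, 2]
Patterns match
Same pattern = Yes


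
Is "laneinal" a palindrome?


Word: "laneinal"
Reversed: "lanienal"
Forward == Backward? laneinal != lanienal
Palindrome = No


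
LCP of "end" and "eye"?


Word 1: "end"
Word 2: "eye"
Comparing from start:
  Pos 0: 'e' == 'e'
  Pos 1: 'n' != 'y' (stop)
LCP = "e" (length 1)


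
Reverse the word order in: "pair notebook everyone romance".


Original: "pair notebook everyone romance"
Words (1..n): pair | notebook | everyone | romance
Reversed (n..1): romance | everyone | notebook | pair
Result = "romance everyone notebook pair"


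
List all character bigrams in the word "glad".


Word: "glad" (length 4)
Number of bigrams = 4 - 2 + 1 = 3
  Position 0: "gl"
  Position 1: "la"
  Position 2: "ad"
Bigrams = "gl", "la", "ad"


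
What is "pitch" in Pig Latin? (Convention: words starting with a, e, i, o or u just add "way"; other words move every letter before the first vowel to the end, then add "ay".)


Word: "pitch"
Starts with consonant(s) → move to end, add 'ay'
Consonant cluster: "p"
Pig Latin = "itchpay"


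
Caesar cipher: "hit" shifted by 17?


Word: "hit"
Shift: 17
Each letter → (letter + shift) mod 26:
  'h' (7) + 17 = 24 → 'y'
  'i' (8) + 17 = 25 → 'z'
  't' (19) + 17 = 10 → 'k'
Result = "yzk"


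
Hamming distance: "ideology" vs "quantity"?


Comparing character by character (same length = 8):
  Pos 0: 'i' vs 'q' !=
  Pos 1: 'd' vs 'u' !=
  Pos 2: 'e' vs 'a' !=
  Pos 3: 'o' vs 'n' !=
  Pos 4: 'l' vs 't' !=
  Pos 5: 'o' vs 'i' !=
  Pos 6: 'g' vs 't' !=
  Pos 7: 'y' vs 'y' =
Hamming distance = 7


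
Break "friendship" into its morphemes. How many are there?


Word: "friendship"
Morphemes: friend | -ship
Each morpheme carries meaning
= 2 morphemes


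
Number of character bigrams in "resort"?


Word: "resort" (length 6)
Number of 2-grams = length - 2 + 1 = 6 - 2 + 1
= 5


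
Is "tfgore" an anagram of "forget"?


Word 1: "forget" → sorted: efgort
Word 2: "tfgore" → sorted: efgort
Same letters? efgort == efgort
Anagram = Yes


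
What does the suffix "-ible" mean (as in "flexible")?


Suffix: -ible
Example: flexible (flex + -ible)
Meaning = capable of


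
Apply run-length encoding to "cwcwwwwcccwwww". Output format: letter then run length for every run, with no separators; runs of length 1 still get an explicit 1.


String: "cwcwwwwcccwwww"
Scanning for consecutive runs:
  'c' x 1
  'w' x 1
  'c' x 1
  'w' x 4
  'c' x 3
  'w' x 4
RLE = "c1w1c1w4c3w4"


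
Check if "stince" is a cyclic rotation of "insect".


Word: "insect", Candidate: "stince"
Method: check if candidate is substring of word+word
"insectinsect" contains "stince"? No
Is rotation = No


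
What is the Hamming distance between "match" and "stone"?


Comparing character by character (same length = 5):
  Pos 0: 'm' vs 's' !=
  Pos 1: 'a' vs 't' !=
  Pos 2: 't' vs 'o' !=
  Pos 3: 'c' vs 'n' !=
  Pos 4: 'h' vs 'e' !=
Hamming distance = 5


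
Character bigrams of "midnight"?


Word: "midnight" (length 8)
Number of bigrams = 8 - 2 + 1 = 7
  Position 0: "mi"
  Position 1: "id"
  Position 2: "dn"
  Position 3: "ni"
  Position 4: "ig"
  Position 5: "gh"
  Position 6: "ht"
Bigrams = "mi", "id", "dn", "ni", "ig", "gh", "ht"


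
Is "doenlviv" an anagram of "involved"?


Word 1: "involved" → sorted: deilnovv
Word 2: "doenlviv" → sorted: deilnovv
Same letters? deilnovv == deilnovv
Anagram = Yes


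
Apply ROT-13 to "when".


Word: "when"
Shift: 13
Each letter → (letter + shift) mod 26:
  'w' (22) + 13 = 9 → 'j'
  'h' (7) + 13 = 20 → 'u'
  'e' (4) + 13 = 17 → 'r'
  'n' (13) + 13 = 0 → 'a'
Result = "jura"


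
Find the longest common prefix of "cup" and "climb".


Word 1: "cup"
Word 2: "climb"
Comparing from start:
  Pos 0: 'c' == 'c'
  Pos 1: 'u' != 'l' (stop)
LCP = "c" (length 1)


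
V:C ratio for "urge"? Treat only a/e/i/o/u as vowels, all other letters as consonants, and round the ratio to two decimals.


Word: "urge"
Vowels (a,e,i,o,u): 2
Consonants: 2
Ratio = 2/2
= 1.00


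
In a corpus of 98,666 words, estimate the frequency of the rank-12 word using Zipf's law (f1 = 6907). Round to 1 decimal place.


Zipf's law: f(r) = f(1) / r
f(1) = 6907
f(12) = 6907 / 12
= 575.6 occurrences


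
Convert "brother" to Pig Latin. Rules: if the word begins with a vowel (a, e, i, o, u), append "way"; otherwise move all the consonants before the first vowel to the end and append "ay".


Word: "brother"
Starts with consonant(s) → move to end, add 'ay'
Consonant cluster: "br"
Pig Latin = "otherbray"


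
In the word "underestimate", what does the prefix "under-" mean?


Prefix: under-
Example: underestimate = under- + estimate
Meaning = insufficient


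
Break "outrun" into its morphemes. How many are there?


Word: "outrun"
Morphemes: out- / run
Each morpheme carries meaning
= 2 morphemes


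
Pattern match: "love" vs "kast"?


Pattern of "love": [0, 1, 2, 3]
Pattern of "kast": [0, 1, 2, 3]
Patterns match
Same pattern = Yes


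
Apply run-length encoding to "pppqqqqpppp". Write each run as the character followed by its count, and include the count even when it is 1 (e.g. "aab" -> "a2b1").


String: "pppqqqqpppp"
Scanning for consecutive runs:
  'p' x 3
  'q' x 4
  'p' x 4
RLE = "p3q4p4"


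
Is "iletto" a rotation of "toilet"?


Word: "toilet", Candidate: "iletto"
Method: check if candidate is substring of word+word
"toilettoilet" contains "iletto"? Yes
Is rotation = Yes


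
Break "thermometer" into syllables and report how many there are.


Word: "thermometer"
Syllable breakdown: ther / mom / e / ter
Counting: 4 parts
= 4 syllables


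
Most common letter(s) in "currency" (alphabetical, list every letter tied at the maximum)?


Word: "currency"
Letter counts:
  'c': 2
  'e': 1
  'n': 1
  'r': 2
  'u': 1
  'y': 1
Maximum count = 2
Most frequent = 'c', 'r' (2 times each)


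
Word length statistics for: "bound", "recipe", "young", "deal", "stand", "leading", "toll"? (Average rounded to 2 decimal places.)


Lengths: "bound"=5, "recipe"=6, "young"=5, "deal"=4, "stand"=5, "leading"=7, "toll"=4
Sum = 36, Count = 7
Average = 36/7 = 5.14
= avg=5.14, min=4, max=7


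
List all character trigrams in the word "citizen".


Word: "citizen" (length 7)
Number of trigrams = 7 - 3 + 1 = 5
  Position 0: "cit"
  Position 1: "iti"
  Position 2: "tiz"
  Position 3: "ize"
  Position 4: "zen"
Trigrams = "cit", "iti", "tiz", "ize", "zen"


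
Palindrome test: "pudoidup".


Word: "pudoidup"
Reversed: "pudiodup"
Forward == Backward? pudoidup != pudiodup
Palindrome = No


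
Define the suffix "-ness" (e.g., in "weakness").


Suffix: -ness
Example: weakness = weak + -ness
Meaning = state of being


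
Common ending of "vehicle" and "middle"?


Word 1: "vehicle"
Word 2: "middle"
Comparing from end:
  Pos -1: 'e' == 'e'
  Pos -2: 'l' == 'l'
  Pos -3: 'c' != 'd' (stop)
LCS = "le" (length 2)


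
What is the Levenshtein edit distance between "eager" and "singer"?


Word 1: "eager" (length 5)
Word 2: "singer" (length 6)
One optimal edit sequence (insert/delete/substitute each cost 1):
  1. insert 's'  (+1)
  2. substitute 'e' -> 'i'  (+1)
  3. substitute 'a' -> 'n'  (+1)
  4. keep 'g'
  5. keep 'e'
  6. keep 'r'
Total edit operations: 3
Edit distance = 3


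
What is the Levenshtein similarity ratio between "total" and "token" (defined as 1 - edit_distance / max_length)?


Word 1: "total" (length 5)
Word 2: "token" (length 5)
One optimal edit sequence:
  1. keep 't'
  2. keep 'o'
  3. substitute 't' -> 'k'  (+1)
  4. substitute 'a' -> 'e'  (+1)
  5. substitute 'l' -> 'n'  (+1)
Edit distance = 3
Max length = max(5, 5) = 5
Similarity = 1 - 3/5
= 0.4000


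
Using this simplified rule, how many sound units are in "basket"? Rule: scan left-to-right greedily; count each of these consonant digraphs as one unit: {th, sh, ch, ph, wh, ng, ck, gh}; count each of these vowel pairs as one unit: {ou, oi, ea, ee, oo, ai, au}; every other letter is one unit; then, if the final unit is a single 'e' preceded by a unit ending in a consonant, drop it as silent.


Word: "basket" (6 letters)
Left-to-right scan:
  [1] 'b' (letter)
  [2] 'a' (letter)
  [3] 's' (letter)
  [4] 'k' (letter)
  [5] 'e' (letter)
  [6] 't' (letter)
Units from scan: 6
Sound units = 6 units


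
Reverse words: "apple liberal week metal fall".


Original: "apple liberal week metal fall"
Words (1..n): apple | liberal | week | metal | fall
Reversed (n..1): fall | metal | week | liberal | apple
Result = "fall metal week liberal apple"


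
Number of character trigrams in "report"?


Word: "report" (length 6)
Number of 3-grams = length - 3 + 1 = 6 - 3 + 1
= 4


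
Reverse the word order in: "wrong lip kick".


Original: "wrong lip kick"
Words (1..n): wrong | lip | kick
Reversed (n..1): kick | lip | wrong
Result = "kick lip wrong"


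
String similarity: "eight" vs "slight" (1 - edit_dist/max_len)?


Word 1: "eight" (length 5)
Word 2: "slight" (length 6)
One optimal edit sequence:
  1. insert 's'  (+1)
  2. substitute 'e' -> 'l'  (+1)
  3. keep 'i'
  4. keep 'g'
  5. keep 'h'
  6. keep 't'
Edit distance = 2
Max length = max(5, 6) = 6
Similarity = 1 - 2/6
= 0.6667


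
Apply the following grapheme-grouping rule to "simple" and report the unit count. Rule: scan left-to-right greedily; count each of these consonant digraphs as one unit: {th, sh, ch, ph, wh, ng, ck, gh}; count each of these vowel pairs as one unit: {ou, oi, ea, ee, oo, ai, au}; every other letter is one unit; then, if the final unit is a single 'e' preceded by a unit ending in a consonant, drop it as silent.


Word: "simple" (6 letters)
Left-to-right scan:
  [1] 's' (letter)
  [2] 'i' (letter)
  [3] 'm' (letter)
  [4] 'p' (letter)
  [5] 'l' (letter)
  [6] 'e' (letter)
Units from scan: 6
Final unit is 'e' after a consonant -> drop as silent (-1)
Sound units = 5 units


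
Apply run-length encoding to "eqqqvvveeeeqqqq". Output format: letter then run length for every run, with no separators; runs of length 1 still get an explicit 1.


String: "eqqqvvveeeeqqqq"
Scanning for consecutive runs:
  'e' x 1
  'q' x 3
  'v' x 3
  'e' x 4
  'q' x 4
RLE = "e1q3v3e4q4"


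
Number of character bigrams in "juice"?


Word: "juice" (length 5)
Number of 2-grams = length - 2 + 1 = 5 - 2 + 1
= 4


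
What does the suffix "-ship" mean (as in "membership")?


Suffix: -ship
Example: membership (member + -ship)
Meaning = state / position


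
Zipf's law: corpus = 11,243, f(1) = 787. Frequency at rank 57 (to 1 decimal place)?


Zipf's law: f(r) = f(1) / r
f(1) = 787
f(57) = 787 / 57
= 13.8 occurrences


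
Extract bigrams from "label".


Word: "label" (length 5)
Number of bigrams = 5 - 2 + 1 = 4
  Position 0: "la"
  Position 1: "ab"
  Position 2: "be"
  Position 3: "el"
Bigrams = "la", "ab", "be", "el"


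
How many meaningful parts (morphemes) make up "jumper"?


Word: "jumper"
Morphemes: jump / -er
Each morpheme carries meaning
= 2 morphemes


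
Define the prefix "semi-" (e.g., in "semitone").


Prefix: semi-
As in: semitone -> semi- + tone
Meaning = half


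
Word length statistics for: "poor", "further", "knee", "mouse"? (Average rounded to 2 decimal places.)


Lengths: "poor"=4, "further"=7, "knee"=4, "mouse"=5
Sum = 20, Count = 4
Average = 20/4 = 5.00
= avg=5.00, min=4, max=7


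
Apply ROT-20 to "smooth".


Word: "smooth"
Shift: 20
Each letter → (letter + shift) mod 26:
  's' (18) + 20 = 12 → 'm'
  'm' (12) + 20 = 6 → 'g'
  'o' (14) + 20 = 8 → 'i'
  'o' (14) + 20 = 8 → 'i'
  't' (19) + 20 = 13 → 'n'
  'h' (7) + 20 = 1 → 'b'
Result = "mgiinb"


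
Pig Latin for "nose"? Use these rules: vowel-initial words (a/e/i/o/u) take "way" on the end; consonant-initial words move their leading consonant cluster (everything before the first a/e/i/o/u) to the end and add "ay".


Word: "nose"
Starts with consonant(s) → move to end, add 'ay'
Consonant cluster: "n"
Pig Latin = "osenay"


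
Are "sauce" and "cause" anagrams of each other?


Word 1: "sauce" → sorted: acesu
Word 2: "cause" → sorted: acesu
Same letters? acesu == acesu
Anagram = Yes


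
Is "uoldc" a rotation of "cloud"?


Word: "cloud", Candidate: "uoldc"
Method: check if candidate is substring of word+word
"cloudcloud" contains "uoldc"? No
Is rotation = No


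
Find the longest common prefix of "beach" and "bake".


Word 1: "beach"
Word 2: "bake"
Comparing from start:
  Pos 0: 'b' == 'b'
  Pos 1: 'e' != 'a' (stop)
LCP = "b" (length 1)


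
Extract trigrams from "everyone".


Word: "everyone" (length 8)
Number of trigrams = 8 - 3 + 1 = 6
  Position 0: "eve"
  Position 1: "ver"
  Position 2: "ery"
  Position 3: "ryo"
  Position 4: "yon"
  Position 5: "one"
Trigrams = "eve", "ver", "ery", "ryo", "yon", "one"


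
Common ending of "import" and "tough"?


Word 1: "import"
Word 2: "tough"
Comparing from end:
  Pos -1: 't' != 'h' (stop)
LCS = "" (length 0)


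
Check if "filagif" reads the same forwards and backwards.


Word: "filagif"
Reversed: "figalif"
Forward == Backward? filagif != figalif
Palindrome = No


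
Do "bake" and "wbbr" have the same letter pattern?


Pattern of "bake": [0, 1, 2, 3]
Pattern of "wbbr": [0, 1, 1, 2]
Patterns do not match
Same pattern = No


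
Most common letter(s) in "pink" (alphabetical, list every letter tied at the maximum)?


Word: "pink"
Letter counts:
  'i': 1
  'k': 1
  'n': 1
  'p': 1
Maximum count = 1
Most frequent = 'i', 'k', 'n', 'p' (1 time each)


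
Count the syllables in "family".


Word: "family"
Syllable breakdown: fam · i · ly
Counting: 3 parts
= 3 syllables


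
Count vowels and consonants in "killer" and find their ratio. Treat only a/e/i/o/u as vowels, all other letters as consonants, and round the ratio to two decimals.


Word: "killer"
Vowels (a,e,i,o,u): 2
Consonants: 4
Ratio = 2/4
= 0.50


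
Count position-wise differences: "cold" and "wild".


Comparing character by character (same length = 4):
  Pos 0: 'c' vs 'w' !=
  Pos 1: 'o' vs 'i' !=
  Pos 2: 'l' vs 'l' =
  Pos 3: 'd' vs 'd' =
Hamming distance = 2


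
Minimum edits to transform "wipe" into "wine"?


Word 1: "wipe" (length 4)
Word 2: "wine" (length 4)
One optimal edit sequence (insert/delete/substitute each cost 1):
  1. keep 'w'
  2. keep 'i'
  3. substitute 'p' -> 'n'  (+1)
  4. keep 'e'
Total edit operations: 1
Edit distance = 1


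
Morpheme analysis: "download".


Word: "download"
Morphemes: down- + load
Each morpheme carries meaning
= 2 morphemes


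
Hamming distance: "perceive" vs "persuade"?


Comparing character by character (same length = 8):
  Pos 0: 'p' vs 'p' =
  Pos 1: 'e' vs 'e' =
  Pos 2: 'r' vs 'r' =
  Pos 3: 'c' vs 's' !=
  Pos 4: 'e' vs 'u' !=
  Pos 5: 'i' vs 'a' !=
  Pos 6: 'v' vs 'd' !=
  Pos 7: 'e' vs 'e' =
Hamming distance = 4
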